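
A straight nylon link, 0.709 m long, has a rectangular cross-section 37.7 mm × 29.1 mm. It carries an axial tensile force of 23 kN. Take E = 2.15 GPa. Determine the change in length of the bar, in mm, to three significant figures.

6.91 mm

A = 1097 mm².
δ_mech = NL/(AE) = 23000·709/(1097·2150) = 6.914 mm.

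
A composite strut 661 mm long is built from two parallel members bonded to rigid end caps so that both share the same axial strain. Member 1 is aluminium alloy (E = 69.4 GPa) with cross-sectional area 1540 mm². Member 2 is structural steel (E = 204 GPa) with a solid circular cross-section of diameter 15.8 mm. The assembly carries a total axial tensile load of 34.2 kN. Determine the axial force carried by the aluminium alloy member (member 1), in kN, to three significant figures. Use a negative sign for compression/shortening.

24.9 kN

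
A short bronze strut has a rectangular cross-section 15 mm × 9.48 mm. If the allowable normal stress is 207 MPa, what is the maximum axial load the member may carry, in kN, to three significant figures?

A = 142.2 mm².
P_max = σ_allow · A = 207 · 142.2 = 29440 N = 29.44 kN.

29.4 kN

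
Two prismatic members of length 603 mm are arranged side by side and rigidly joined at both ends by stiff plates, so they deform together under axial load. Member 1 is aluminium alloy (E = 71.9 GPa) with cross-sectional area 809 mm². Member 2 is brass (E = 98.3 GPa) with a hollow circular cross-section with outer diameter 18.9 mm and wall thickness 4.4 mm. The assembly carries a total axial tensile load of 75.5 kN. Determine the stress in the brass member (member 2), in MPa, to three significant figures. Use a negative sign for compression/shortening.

95.3 MPa

A_2 = 200.4 mm².
Equal strain + equilibrium ⇒ each member carries load in proportion to AE: A₁E₁ = 58170000 N, A₂E₂ = 19700000 N, ΣAE = 77870000 N.
σ₂ = P·E₂/ΣAE = 75500·98300/77870000 = 95.31 MPa.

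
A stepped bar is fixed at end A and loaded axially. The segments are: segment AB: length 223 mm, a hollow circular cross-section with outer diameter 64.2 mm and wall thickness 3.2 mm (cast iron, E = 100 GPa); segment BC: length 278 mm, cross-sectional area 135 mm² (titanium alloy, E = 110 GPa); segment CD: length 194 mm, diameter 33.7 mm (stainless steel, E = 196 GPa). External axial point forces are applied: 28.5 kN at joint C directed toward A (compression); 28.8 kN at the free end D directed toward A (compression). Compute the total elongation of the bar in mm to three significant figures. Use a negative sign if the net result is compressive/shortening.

Internal axial forces (sectioning from the free end, tension +): N_CD = -28.8 kN, N_BC = -57.3 kN, N_AB = -57.3 kN.
A_AB = 613.2 mm².
A_CD = 892 mm².
δ_AB = -57300·223/(613.2·100000) = -0.2084 mm
δ_BC = -57300·278/(135·110000) = -1.073 mm
δ_CD = -28800·194/(892·196000) = -0.03196 mm
δ = Σδ_i = -1.313 mm.

-1.31 mm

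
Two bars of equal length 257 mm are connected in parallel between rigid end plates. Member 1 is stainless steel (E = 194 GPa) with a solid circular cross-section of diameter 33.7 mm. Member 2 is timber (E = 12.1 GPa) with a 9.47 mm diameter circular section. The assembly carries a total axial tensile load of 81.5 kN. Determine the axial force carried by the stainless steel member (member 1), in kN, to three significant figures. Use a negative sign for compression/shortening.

81.1 kN

A_1 = 892 mm².
A_2 = 70.44 mm².
Equal strain + equilibrium ⇒ each member carries load in proportion to AE: A₁E₁ = 173000000 N, A₂E₂ = 852300 N, ΣAE = 173900000 N.
F₁ = P·A₁E₁/ΣAE = 81500·173000000/173900000 = 81100 N.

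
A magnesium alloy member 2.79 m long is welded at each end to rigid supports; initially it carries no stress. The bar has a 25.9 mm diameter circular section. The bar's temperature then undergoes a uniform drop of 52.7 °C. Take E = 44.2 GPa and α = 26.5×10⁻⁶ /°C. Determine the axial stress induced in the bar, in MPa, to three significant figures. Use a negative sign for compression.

61.7 MPa

Free thermal expansion αLΔT = 26.5e-6 · 2790 · -52.7 = -3.896 mm.
The walls impose strain ε = −(-3.896)/2790 = 1.3966e-03; σ = Eε = 44200 · 1.3966e-03 = 61.73 MPa.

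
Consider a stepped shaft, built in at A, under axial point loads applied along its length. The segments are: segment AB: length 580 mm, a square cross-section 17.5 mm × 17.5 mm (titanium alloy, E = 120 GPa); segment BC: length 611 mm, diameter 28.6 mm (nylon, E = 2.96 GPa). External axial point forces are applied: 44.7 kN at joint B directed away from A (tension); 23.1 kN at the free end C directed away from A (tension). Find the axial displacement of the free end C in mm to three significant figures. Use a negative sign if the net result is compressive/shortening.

Internal axial forces (sectioning from the free end, tension +): N_BC = 23.1 kN, N_AB = 67.8 kN.
A_AB = 306.2 mm².
A_BC = 642.4 mm².
δ_AB = 67800·580/(306.2·120000) = 1.07 mm
δ_BC = 23100·611/(642.4·2960) = 7.422 mm
δ = Σδ_i = 8.492 mm.

8.49 mm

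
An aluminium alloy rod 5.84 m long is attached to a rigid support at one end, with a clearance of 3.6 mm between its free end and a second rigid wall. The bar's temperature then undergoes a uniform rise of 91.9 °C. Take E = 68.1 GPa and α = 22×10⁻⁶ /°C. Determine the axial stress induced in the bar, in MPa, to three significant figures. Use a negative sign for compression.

Free thermal expansion αLΔT = 22e-6 · 5840 · 91.9 = 11.81 mm.
The walls engage after the gap closes; constrained expansion = 11.81 − 3.6 = 8.207 mm.
The walls impose strain ε = −(8.207)/5840 = -1.4054e-03; σ = Eε = 68100 · -1.4054e-03 = -95.71 MPa.

-95.7 MPa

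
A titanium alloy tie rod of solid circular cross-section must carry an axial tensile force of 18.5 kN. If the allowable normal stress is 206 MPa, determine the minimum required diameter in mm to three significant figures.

10.7 mm

Required area A ≥ P/σ_allow = 18500/206 = 89.81 mm².
For a solid circular section, d ≥ √(4A/π) = 10.69 mm.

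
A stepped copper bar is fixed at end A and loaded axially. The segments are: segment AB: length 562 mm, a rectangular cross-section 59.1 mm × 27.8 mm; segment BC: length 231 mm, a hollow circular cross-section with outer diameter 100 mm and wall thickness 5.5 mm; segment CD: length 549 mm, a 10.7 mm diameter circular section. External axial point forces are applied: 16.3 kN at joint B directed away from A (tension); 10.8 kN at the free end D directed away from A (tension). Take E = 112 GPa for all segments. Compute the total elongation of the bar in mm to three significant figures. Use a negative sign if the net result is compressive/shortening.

Internal axial forces (sectioning from the free end, tension +): N_CD = 10.8 kN, N_BC = 10.8 kN, N_AB = 27.1 kN.
A_AB = 1643 mm².
A_BC = 1633 mm².
A_CD = 89.92 mm².
δ_AB = 27100·562/(1643·112000) = 0.08277 mm
δ_BC = 10800·231/(1633·112000) = 0.01364 mm
δ_CD = 10800·549/(89.92·112000) = 0.5887 mm
δ = Σδ_i = 0.6851 mm.

0.685 mm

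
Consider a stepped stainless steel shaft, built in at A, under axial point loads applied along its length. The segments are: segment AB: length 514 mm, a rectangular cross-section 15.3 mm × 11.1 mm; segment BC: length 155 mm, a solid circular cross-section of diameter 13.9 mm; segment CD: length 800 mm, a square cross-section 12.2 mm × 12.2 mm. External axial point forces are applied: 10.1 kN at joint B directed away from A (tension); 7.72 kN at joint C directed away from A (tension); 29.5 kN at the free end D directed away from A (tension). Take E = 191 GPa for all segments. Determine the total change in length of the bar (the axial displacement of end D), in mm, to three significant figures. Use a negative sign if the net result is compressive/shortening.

Internal axial forces (sectioning from the free end, tension +): N_CD = 29.5 kN, N_BC = 37.22 kN, N_AB = 47.32 kN.
A_AB = 169.8 mm².
A_BC = 151.7 mm².
A_CD = 148.8 mm².
δ_AB = 47320·514/(169.8·191000) = 0.7498 mm
δ_BC = 37220·155/(151.7·191000) = 0.199 mm
δ_CD = 29500·800/(148.8·191000) = 0.8302 mm
δ = Σδ_i = 1.779 mm.

1.78 mm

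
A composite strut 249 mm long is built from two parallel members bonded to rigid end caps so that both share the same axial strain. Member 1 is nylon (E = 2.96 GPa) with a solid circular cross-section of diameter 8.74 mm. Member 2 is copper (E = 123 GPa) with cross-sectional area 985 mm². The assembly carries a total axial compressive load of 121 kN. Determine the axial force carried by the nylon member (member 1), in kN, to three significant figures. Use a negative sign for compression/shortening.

A_1 = 59.99 mm².
Equal strain + equilibrium ⇒ each member carries load in proportion to AE: A₁E₁ = 177600 N, A₂E₂ = 121200000 N, ΣAE = 121300000 N.
F₁ = P·A₁E₁/ΣAE = -121000·177600/121300000 = -177.1 N.

-0.177 kN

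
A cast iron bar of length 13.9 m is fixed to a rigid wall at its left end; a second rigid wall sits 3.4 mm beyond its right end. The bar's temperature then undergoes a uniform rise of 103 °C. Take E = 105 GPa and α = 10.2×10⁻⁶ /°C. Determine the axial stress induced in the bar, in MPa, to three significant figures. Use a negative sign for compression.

Free thermal expansion αLΔT = 10.2e-6 · 13900 · 103 = 14.6 mm.
The walls engage after the gap closes; constrained expansion = 14.6 − 3.4 = 11.2 mm.
The walls impose strain ε = −(11.2)/13900 = -8.0600e-04; σ = Eε = 105000 · -8.0600e-04 = -84.63 MPa.

-84.6 MPa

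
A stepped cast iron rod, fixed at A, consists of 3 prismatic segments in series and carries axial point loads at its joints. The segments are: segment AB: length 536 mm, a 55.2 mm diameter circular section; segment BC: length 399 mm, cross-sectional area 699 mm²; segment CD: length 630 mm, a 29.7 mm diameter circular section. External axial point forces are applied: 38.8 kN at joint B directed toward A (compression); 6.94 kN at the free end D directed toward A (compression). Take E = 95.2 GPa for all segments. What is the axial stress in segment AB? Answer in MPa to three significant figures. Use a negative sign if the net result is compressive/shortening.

Internal axial forces (sectioning from the free end, tension +): N_CD = -6.94 kN, N_BC = -6.94 kN, N_AB = -45.74 kN.
A_AB = 2393 mm².
σ_AB = N_AB/A_AB = -45740/2393 = -19.11 MPa.

-19.1 MPa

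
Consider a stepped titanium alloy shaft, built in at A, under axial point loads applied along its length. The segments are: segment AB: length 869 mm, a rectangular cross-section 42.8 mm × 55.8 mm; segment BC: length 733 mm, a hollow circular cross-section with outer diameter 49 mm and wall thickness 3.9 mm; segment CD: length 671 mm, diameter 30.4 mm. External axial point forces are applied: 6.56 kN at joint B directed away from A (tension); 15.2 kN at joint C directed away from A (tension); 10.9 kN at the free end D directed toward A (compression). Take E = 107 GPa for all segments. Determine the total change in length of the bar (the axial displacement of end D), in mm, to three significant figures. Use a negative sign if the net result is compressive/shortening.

-0.00393 mm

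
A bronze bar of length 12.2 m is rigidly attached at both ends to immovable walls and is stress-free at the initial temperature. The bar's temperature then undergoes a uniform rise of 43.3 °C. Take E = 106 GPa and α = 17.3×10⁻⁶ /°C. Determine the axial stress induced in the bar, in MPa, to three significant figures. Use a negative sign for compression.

-79.4 MPa

Free thermal expansion αLΔT = 17.3e-6 · 12200 · 43.3 = 9.139 mm.
The walls impose strain ε = −(9.139)/12200 = -7.4909e-04; σ = Eε = 106000 · -7.4909e-04 = -79.4 MPa.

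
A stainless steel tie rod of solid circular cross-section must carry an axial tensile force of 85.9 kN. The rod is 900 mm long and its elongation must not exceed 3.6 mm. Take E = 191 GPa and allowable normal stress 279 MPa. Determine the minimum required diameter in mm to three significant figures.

19.8 mm

Required area A ≥ P/σ_allow = 85900/279 = 307.9 mm².
For a solid circular section, d ≥ √(4A/π) = 19.8 mm.
Elongation limit: A ≥ PL/(Eδ_allow) = 85900·900/(191000·3.6) = 112.4 mm² ⇒ d ≥ 11.96 mm.
The stress limit governs.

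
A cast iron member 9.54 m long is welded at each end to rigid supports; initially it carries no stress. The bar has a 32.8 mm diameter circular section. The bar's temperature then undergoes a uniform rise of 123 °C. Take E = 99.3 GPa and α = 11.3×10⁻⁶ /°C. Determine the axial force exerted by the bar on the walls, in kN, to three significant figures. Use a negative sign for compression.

-117 kN

Free thermal expansion αLΔT = 11.3e-6 · 9540 · 123 = 13.26 mm.
The walls impose strain ε = −(13.26)/9540 = -1.3899e-03; σ = Eε = 99300 · -1.3899e-03 = -138 MPa.
Wall reaction R = σ·A = -138·845 = -116600 N = -116.6 kN.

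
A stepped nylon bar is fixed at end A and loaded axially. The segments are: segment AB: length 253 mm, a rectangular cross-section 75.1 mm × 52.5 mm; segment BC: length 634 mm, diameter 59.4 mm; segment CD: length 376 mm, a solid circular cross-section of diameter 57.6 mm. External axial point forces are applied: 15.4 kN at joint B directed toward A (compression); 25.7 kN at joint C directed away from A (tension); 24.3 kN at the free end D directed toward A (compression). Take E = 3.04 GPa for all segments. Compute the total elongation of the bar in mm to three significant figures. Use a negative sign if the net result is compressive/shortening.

Internal axial forces (sectioning from the free end, tension +): N_CD = -24.3 kN, N_BC = 1.4 kN, N_AB = -14 kN.
A_AB = 3943 mm².
A_BC = 2771 mm².
A_CD = 2606 mm².
δ_AB = -14000·253/(3943·3040) = -0.2955 mm
δ_BC = 1400·634/(2771·3040) = 0.1054 mm
δ_CD = -24300·376/(2606·3040) = -1.153 mm
δ = Σδ_i = -1.344 mm.

-1.34 mm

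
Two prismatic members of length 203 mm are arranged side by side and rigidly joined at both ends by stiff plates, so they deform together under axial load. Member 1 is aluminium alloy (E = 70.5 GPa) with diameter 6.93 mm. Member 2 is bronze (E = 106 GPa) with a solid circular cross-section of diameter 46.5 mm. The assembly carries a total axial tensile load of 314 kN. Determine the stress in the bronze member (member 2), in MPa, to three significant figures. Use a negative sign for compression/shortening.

182 MPa

A_1 = 37.72 mm².
A_2 = 1698 mm².
Equal strain + equilibrium ⇒ each member carries load in proportion to AE: A₁E₁ = 2659000 N, A₂E₂ = 180000000 N, ΣAE = 182700000 N.
σ₂ = P·E₂/ΣAE = 314000·106000/182700000 = 182.2 MPa.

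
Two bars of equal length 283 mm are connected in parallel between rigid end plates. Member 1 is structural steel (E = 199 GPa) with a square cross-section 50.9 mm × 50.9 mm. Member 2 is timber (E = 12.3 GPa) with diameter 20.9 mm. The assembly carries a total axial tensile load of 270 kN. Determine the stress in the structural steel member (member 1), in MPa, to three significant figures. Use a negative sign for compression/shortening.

103 MPa

A_1 = 2591 mm².
A_2 = 343.1 mm².
Equal strain + equilibrium ⇒ each member carries load in proportion to AE: A₁E₁ = 515600000 N, A₂E₂ = 4220000 N, ΣAE = 519800000 N.
σ₁ = P·E₁/ΣAE = 270000·199000/519800000 = 103.4 MPa.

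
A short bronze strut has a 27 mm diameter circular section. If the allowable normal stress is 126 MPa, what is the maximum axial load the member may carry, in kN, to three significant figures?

A = 572.6 mm².
P_max = σ_allow · A = 126 · 572.6 = 72140 N = 72.14 kN.

72.1 kN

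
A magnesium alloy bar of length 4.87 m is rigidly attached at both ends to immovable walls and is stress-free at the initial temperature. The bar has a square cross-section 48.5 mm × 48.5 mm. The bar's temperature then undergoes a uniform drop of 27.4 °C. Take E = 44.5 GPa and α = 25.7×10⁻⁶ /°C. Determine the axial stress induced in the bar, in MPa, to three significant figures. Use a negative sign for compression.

Free thermal expansion αLΔT = 25.7e-6 · 4870 · -27.4 = -3.429 mm.
The walls impose strain ε = −(-3.429)/4870 = 7.0418e-04; σ = Eε = 44500 · 7.0418e-04 = 31.34 MPa.

31.3 MPa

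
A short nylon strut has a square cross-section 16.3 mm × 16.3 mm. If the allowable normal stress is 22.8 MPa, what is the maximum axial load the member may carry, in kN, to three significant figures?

A = 265.7 mm².
P_max = σ_allow · A = 22.8 · 265.7 = 6058 N = 6.058 kN.

6.06 kN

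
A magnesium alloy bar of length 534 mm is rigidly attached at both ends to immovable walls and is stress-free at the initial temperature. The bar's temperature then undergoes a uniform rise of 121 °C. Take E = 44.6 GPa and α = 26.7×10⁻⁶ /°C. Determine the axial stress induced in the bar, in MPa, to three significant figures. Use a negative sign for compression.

Free thermal expansion αLΔT = 26.7e-6 · 534 · 121 = 1.725 mm.
The walls impose strain ε = −(1.725)/534 = -3.2307e-03; σ = Eε = 44600 · -3.2307e-03 = -144.1 MPa.

-144 MPa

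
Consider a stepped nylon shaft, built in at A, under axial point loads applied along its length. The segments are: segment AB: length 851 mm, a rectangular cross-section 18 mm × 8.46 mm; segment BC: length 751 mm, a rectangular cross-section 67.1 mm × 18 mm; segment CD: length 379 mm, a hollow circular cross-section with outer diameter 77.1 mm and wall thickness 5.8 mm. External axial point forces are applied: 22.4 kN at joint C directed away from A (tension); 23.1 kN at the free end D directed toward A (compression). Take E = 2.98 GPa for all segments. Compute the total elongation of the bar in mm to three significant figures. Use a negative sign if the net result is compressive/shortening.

-3.72 mm

Internal axial forces (sectioning from the free end, tension +): N_CD = -23.1 kN, N_BC = -0.7 kN, N_AB = -0.7 kN.
A_AB = 152.3 mm².
A_BC = 1208 mm².
A_CD = 1299 mm².
δ_AB = -700·851/(152.3·2980) = -1.313 mm
δ_BC = -700·751/(1208·2980) = -0.1461 mm
δ_CD = -23100·379/(1299·2980) = -2.261 mm
δ = Σδ_i = -3.72 mm.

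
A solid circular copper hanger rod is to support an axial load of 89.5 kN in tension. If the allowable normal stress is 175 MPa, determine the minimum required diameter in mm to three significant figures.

25.5 mm

Required area A ≥ P/σ_allow = 89500/175 = 511.4 mm².
For a solid circular section, d ≥ √(4A/π) = 25.52 mm.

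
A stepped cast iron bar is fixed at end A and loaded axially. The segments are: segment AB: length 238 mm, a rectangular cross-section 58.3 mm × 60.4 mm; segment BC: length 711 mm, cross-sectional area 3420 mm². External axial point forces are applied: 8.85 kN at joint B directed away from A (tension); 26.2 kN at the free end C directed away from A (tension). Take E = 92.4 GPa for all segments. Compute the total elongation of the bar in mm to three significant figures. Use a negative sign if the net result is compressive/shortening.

Internal axial forces (sectioning from the free end, tension +): N_BC = 26.2 kN, N_AB = 35.05 kN.
A_AB = 3521 mm².
δ_AB = 35050·238/(3521·92400) = 0.02564 mm
δ_BC = 26200·711/(3420·92400) = 0.05895 mm
δ = Σδ_i = 0.08459 mm.

0.0846 mm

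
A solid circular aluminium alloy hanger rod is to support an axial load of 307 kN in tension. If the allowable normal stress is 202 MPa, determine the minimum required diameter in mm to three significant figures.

Required area A ≥ P/σ_allow = 307000/202 = 1520 mm².
For a solid circular section, d ≥ √(4A/π) = 43.99 mm.

44.0 mm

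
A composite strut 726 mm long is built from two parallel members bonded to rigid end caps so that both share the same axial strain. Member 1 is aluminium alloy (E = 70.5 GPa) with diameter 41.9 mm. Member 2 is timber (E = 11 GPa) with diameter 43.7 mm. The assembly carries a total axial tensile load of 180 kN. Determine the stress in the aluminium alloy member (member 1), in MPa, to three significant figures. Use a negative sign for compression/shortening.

112 MPa

A_1 = 1379 mm².
A_2 = 1500 mm².
Equal strain + equilibrium ⇒ each member carries load in proportion to AE: A₁E₁ = 97210000 N, A₂E₂ = 16500000 N, ΣAE = 113700000 N.
σ₁ = P·E₁/ΣAE = 180000·70500/113700000 = 111.6 MPa.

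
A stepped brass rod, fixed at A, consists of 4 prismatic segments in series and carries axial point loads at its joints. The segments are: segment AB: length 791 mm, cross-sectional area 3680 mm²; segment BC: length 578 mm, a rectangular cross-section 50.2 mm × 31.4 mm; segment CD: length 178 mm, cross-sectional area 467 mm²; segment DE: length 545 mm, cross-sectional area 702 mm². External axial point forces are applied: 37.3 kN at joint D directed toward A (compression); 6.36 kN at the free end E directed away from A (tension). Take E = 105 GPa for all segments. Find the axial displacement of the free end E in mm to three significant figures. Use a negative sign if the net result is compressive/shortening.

Internal axial forces (sectioning from the free end, tension +): N_DE = 6.36 kN, N_CD = -30.94 kN, N_BC = -30.94 kN, N_AB = -30.94 kN.
A_BC = 1576 mm².
δ_AB = -30940·791/(3680·105000) = -0.06334 mm
δ_BC = -30940·578/(1576·105000) = -0.1081 mm
δ_CD = -30940·178/(467·105000) = -0.1123 mm
δ_DE = 6360·545/(702·105000) = 0.04702 mm
δ = Σδ_i = -0.2367 mm.

-0.237 mm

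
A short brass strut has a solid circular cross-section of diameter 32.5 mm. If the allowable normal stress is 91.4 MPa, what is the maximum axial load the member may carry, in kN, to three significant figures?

75.8 kN

A = 829.6 mm².
P_max = σ_allow · A = 91.4 · 829.6 = 75820 N = 75.82 kN.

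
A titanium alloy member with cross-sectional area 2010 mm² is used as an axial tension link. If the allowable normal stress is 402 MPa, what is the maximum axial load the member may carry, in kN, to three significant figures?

P_max = σ_allow · A = 402 · 2010 = 808000 N = 808 kN.

808 kN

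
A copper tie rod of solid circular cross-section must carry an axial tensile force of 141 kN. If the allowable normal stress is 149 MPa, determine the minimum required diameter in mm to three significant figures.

34.7 mm

Required area A ≥ P/σ_allow = 141000/149 = 946.3 mm².
For a solid circular section, d ≥ √(4A/π) = 34.71 mm.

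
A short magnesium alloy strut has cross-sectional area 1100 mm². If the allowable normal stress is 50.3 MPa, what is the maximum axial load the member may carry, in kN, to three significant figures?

55.3 kN

P_max = σ_allow · A = 50.3 · 1100 = 55330 N = 55.33 kN.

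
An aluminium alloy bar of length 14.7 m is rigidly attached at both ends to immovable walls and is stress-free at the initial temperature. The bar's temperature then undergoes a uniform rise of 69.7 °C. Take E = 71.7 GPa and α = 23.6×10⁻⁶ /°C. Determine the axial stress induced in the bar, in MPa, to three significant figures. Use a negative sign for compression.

-118 MPa

Free thermal expansion αLΔT = 23.6e-6 · 14700 · 69.7 = 24.18 mm.
The walls impose strain ε = −(24.18)/14700 = -1.6449e-03; σ = Eε = 71700 · -1.6449e-03 = -117.9 MPa.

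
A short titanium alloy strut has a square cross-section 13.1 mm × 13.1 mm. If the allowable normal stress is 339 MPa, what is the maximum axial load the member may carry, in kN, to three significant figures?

A = 171.6 mm².
P_max = σ_allow · A = 339 · 171.6 = 58180 N = 58.18 kN.

58.2 kN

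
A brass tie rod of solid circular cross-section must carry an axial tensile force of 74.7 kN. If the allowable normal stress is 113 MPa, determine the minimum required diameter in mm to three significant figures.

29.0 mm

Required area A ≥ P/σ_allow = 74700/113 = 661.1 mm².
For a solid circular section, d ≥ √(4A/π) = 29.01 mm.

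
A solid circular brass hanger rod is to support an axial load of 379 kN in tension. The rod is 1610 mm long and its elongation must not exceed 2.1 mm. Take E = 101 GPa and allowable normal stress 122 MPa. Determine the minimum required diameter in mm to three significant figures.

Required area A ≥ P/σ_allow = 379000/122 = 3107 mm².
For a solid circular section, d ≥ √(4A/π) = 62.89 mm.
Elongation limit: A ≥ PL/(Eδ_allow) = 379000·1610/(101000·2.1) = 2877 mm² ⇒ d ≥ 60.52 mm.
The stress limit governs.

62.9 mm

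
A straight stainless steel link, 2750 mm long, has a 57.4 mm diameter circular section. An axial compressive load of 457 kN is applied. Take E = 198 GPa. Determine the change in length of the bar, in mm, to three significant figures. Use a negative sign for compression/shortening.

-2.45 mm

A = 2588 mm².
δ_mech = NL/(AE) = -457000·2750/(2588·198000) = -2.453 mm.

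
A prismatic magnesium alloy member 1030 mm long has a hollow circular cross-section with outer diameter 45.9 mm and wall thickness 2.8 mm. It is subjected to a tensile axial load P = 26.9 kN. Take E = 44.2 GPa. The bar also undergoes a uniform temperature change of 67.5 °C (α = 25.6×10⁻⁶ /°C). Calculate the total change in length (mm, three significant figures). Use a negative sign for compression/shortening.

A = 379.1 mm².
δ_mech = NL/(AE) = 26900·1030/(379.1·44200) = 1.653 mm.
δ_thermal = αLΔT = 25.6e-6·1030·67.5 = 1.78 mm.
δ = δ_mech + δ_thermal = 3.433 mm.

3.43 mm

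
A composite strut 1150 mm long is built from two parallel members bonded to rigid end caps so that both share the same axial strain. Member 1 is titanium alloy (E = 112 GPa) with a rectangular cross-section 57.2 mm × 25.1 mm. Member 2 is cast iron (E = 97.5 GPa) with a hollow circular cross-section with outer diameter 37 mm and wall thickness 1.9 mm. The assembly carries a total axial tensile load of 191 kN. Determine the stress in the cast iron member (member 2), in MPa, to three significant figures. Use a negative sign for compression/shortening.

103 MPa

A_1 = 1436 mm².
A_2 = 209.5 mm².
Equal strain + equilibrium ⇒ each member carries load in proportion to AE: A₁E₁ = 160800000 N, A₂E₂ = 20430000 N, ΣAE = 181200000 N.
σ₂ = P·E₂/ΣAE = 191000·97500/181200000 = 102.8 MPa.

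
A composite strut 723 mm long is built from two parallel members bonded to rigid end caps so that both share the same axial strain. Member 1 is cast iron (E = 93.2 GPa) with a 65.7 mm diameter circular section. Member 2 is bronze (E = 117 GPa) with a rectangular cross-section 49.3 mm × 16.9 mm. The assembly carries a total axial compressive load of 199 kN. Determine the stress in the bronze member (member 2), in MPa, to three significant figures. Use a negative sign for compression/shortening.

-56.3 MPa

A_1 = 3390 mm².
A_2 = 833.2 mm².
Equal strain + equilibrium ⇒ each member carries load in proportion to AE: A₁E₁ = 316000000 N, A₂E₂ = 97480000 N, ΣAE = 413400000 N.
σ₂ = P·E₂/ΣAE = -199000·117000/413400000 = -56.31 MPa.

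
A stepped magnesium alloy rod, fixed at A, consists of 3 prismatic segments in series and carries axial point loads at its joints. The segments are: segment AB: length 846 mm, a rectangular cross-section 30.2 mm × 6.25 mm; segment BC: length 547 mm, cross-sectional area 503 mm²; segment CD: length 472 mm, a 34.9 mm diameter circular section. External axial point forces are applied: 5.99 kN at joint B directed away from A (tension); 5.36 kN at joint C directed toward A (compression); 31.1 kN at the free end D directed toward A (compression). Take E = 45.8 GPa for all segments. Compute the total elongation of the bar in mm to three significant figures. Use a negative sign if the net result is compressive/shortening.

Internal axial forces (sectioning from the free end, tension +): N_CD = -31.1 kN, N_BC = -36.46 kN, N_AB = -30.47 kN.
A_AB = 188.8 mm².
A_CD = 956.6 mm².
δ_AB = -30470·846/(188.8·45800) = -2.982 mm
δ_BC = -36460·547/(503·45800) = -0.8657 mm
δ_CD = -31100·472/(956.6·45800) = -0.335 mm
δ = Σδ_i = -4.183 mm.

-4.18 mm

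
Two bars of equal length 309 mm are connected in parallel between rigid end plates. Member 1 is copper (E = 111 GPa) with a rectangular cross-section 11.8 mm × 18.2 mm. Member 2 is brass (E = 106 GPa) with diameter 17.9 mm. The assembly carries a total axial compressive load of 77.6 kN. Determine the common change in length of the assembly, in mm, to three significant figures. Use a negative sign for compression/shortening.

-0.475 mm

A_1 = 214.8 mm².
A_2 = 251.6 mm².
Equal strain + equilibrium ⇒ each member carries load in proportion to AE: A₁E₁ = 23840000 N, A₂E₂ = 26670000 N, ΣAE = 50510000 N.
δ = PL/ΣAE = -77600·309/50510000 = -0.4747 mm.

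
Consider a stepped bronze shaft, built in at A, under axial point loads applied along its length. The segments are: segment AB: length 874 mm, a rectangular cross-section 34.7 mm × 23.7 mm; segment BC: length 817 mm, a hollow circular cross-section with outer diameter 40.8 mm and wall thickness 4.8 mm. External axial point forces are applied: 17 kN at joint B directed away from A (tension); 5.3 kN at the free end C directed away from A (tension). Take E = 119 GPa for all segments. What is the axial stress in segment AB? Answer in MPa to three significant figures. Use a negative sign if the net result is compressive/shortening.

27.1 MPa

Internal axial forces (sectioning from the free end, tension +): N_BC = 5.3 kN, N_AB = 22.3 kN.
A_AB = 822.4 mm².
σ_AB = N_AB/A_AB = 22300/822.4 = 27.12 MPa.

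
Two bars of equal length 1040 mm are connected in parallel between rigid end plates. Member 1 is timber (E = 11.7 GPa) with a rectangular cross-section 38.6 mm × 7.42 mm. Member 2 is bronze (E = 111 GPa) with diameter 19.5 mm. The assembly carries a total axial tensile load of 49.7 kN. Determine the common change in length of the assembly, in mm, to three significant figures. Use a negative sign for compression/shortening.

A_1 = 286.4 mm².
A_2 = 298.6 mm².
Equal strain + equilibrium ⇒ each member carries load in proportion to AE: A₁E₁ = 3351000 N, A₂E₂ = 33150000 N, ΣAE = 36500000 N.
δ = PL/ΣAE = 49700·1040/36500000 = 1.416 mm.

1.42 mm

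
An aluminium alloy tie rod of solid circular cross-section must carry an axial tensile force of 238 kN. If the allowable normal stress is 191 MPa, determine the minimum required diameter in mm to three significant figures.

39.8 mm

Required area A ≥ P/σ_allow = 238000/191 = 1246 mm².
For a solid circular section, d ≥ √(4A/π) = 39.83 mm.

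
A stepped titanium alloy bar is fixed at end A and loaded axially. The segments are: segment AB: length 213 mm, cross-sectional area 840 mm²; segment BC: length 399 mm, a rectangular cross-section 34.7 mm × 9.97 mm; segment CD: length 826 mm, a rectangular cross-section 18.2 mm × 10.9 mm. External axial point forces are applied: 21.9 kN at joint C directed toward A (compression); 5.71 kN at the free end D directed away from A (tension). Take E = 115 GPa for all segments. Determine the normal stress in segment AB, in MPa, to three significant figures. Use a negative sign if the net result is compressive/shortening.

Internal axial forces (sectioning from the free end, tension +): N_CD = 5.71 kN, N_BC = -16.19 kN, N_AB = -16.19 kN.
σ_AB = N_AB/A_AB = -16190/840 = -19.27 MPa.

-19.3 MPa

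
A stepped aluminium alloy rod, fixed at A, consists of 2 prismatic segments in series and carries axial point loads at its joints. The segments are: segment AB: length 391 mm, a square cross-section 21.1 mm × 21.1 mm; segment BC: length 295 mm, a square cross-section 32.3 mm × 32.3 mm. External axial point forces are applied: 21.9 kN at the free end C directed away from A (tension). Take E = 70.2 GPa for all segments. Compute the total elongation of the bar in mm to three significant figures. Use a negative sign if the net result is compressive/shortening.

0.362 mm

Internal axial forces (sectioning from the free end, tension +): N_BC = 21.9 kN, N_AB = 21.9 kN.
A_AB = 445.2 mm².
A_BC = 1043 mm².
δ_AB = 21900·391/(445.2·70200) = 0.274 mm
δ_BC = 21900·295/(1043·70200) = 0.08821 mm
δ = Σδ_i = 0.3622 mm.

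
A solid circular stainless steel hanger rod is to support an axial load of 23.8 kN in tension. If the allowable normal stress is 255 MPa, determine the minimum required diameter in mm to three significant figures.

Required area A ≥ P/σ_allow = 23800/255 = 93.33 mm².
For a solid circular section, d ≥ √(4A/π) = 10.9 mm.

10.9 mm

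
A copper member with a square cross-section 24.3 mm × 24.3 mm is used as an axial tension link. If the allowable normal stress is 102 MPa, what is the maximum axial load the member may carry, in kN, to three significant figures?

60.2 kN

A = 590.5 mm².
P_max = σ_allow · A = 102 · 590.5 = 60230 N = 60.23 kN.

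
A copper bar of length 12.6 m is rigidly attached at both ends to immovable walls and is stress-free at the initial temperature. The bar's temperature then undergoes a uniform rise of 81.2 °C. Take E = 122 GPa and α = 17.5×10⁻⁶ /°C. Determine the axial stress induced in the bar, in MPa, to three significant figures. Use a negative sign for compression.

Free thermal expansion αLΔT = 17.5e-6 · 12600 · 81.2 = 17.9 mm.
The walls impose strain ε = −(17.9)/12600 = -1.4210e-03; σ = Eε = 122000 · -1.4210e-03 = -173.4 MPa.

-173 MPa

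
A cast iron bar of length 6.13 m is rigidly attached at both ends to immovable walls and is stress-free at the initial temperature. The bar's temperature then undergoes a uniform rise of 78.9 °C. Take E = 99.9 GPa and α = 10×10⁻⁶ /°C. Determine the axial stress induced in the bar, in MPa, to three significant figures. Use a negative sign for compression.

-78.8 MPa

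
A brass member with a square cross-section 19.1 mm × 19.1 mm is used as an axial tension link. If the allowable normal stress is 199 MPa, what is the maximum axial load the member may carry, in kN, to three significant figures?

72.6 kN

A = 364.8 mm².
P_max = σ_allow · A = 199 · 364.8 = 72600 N = 72.6 kN.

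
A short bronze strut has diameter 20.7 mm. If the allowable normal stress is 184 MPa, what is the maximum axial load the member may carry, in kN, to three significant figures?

61.9 kN

A = 336.5 mm².
P_max = σ_allow · A = 184 · 336.5 = 61920 N = 61.92 kN.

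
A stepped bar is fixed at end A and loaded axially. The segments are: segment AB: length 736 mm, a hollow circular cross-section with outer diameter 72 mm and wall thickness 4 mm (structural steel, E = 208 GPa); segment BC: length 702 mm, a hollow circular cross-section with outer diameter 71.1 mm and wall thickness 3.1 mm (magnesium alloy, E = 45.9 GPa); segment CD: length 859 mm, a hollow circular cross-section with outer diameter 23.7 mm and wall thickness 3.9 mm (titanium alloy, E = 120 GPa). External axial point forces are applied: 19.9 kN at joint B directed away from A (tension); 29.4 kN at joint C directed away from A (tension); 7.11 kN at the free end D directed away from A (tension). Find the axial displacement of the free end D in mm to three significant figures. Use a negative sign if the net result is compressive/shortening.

Internal axial forces (sectioning from the free end, tension +): N_CD = 7.11 kN, N_BC = 36.51 kN, N_AB = 56.41 kN.
A_AB = 854.5 mm².
A_BC = 662.2 mm².
A_CD = 242.6 mm².
δ_AB = 56410·736/(854.5·208000) = 0.2336 mm
δ_BC = 36510·702/(662.2·45900) = 0.8432 mm
δ_CD = 7110·859/(242.6·120000) = 0.2098 mm
δ = Σδ_i = 1.287 mm.

1.29 mm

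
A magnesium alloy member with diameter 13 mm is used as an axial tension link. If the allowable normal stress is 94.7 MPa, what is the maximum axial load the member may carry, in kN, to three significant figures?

A = 132.7 mm².
P_max = σ_allow · A = 94.7 · 132.7 = 12570 N = 12.57 kN.

12.6 kN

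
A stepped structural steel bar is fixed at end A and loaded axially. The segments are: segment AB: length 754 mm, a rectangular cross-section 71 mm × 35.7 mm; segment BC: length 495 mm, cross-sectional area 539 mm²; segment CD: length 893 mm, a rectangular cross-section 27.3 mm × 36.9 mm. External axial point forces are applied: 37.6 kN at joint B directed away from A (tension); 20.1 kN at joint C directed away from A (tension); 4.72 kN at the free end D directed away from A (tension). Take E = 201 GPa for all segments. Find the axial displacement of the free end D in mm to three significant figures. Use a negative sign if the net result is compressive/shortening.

0.227 mm

Internal axial forces (sectioning from the free end, tension +): N_CD = 4.72 kN, N_BC = 24.82 kN, N_AB = 62.42 kN.
A_AB = 2535 mm².
A_CD = 1007 mm².
δ_AB = 62420·754/(2535·201000) = 0.09238 mm
δ_BC = 24820·495/(539·201000) = 0.1134 mm
δ_CD = 4720·893/(1007·201000) = 0.02082 mm
δ = Σδ_i = 0.2266 mm.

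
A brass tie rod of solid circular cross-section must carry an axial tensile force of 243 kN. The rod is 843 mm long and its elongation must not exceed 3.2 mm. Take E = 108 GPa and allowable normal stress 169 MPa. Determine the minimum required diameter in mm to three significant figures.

42.8 mm

Required area A ≥ P/σ_allow = 243000/169 = 1438 mm².
For a solid circular section, d ≥ √(4A/π) = 42.79 mm.
Elongation limit: A ≥ PL/(Eδ_allow) = 243000·843/(108000·3.2) = 592.7 mm² ⇒ d ≥ 27.47 mm.
The stress limit governs.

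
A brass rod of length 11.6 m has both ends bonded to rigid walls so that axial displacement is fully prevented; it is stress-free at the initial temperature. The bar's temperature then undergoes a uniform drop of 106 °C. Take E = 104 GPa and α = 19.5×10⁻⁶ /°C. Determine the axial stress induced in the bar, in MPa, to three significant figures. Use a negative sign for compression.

215 MPa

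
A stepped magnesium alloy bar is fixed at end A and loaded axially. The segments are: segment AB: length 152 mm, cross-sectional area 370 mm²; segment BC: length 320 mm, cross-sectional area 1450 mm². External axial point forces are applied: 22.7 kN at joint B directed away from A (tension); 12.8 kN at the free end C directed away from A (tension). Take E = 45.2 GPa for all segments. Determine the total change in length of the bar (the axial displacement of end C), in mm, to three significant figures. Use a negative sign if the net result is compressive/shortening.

Internal axial forces (sectioning from the free end, tension +): N_BC = 12.8 kN, N_AB = 35.5 kN.
δ_AB = 35500·152/(370·45200) = 0.3227 mm
δ_BC = 12800·320/(1450·45200) = 0.0625 mm
δ = Σδ_i = 0.3851 mm.

0.385 mm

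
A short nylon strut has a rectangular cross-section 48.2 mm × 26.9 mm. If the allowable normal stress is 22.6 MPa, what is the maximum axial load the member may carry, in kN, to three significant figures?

29.3 kN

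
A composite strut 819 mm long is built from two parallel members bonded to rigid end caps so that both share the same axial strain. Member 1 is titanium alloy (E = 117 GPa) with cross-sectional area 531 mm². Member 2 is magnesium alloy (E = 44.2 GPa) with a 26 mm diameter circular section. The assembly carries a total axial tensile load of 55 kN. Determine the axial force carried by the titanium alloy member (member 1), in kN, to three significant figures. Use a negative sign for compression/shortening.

39.9 kN

A_2 = 530.9 mm².
Equal strain + equilibrium ⇒ each member carries load in proportion to AE: A₁E₁ = 62130000 N, A₂E₂ = 23470000 N, ΣAE = 85590000 N.
F₁ = P·A₁E₁/ΣAE = 55000·62130000/85590000 = 39920 N.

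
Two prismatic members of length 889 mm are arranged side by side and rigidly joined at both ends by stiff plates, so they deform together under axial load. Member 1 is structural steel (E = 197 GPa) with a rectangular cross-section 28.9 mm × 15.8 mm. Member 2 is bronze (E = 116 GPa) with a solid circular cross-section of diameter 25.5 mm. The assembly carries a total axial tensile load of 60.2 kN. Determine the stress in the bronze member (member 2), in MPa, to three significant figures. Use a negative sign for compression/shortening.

A_1 = 456.6 mm².
A_2 = 510.7 mm².
Equal strain + equilibrium ⇒ each member carries load in proportion to AE: A₁E₁ = 89950000 N, A₂E₂ = 59240000 N, ΣAE = 149200000 N.
σ₂ = P·E₂/ΣAE = 60200·116000/149200000 = 46.81 MPa.

46.8 MPa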